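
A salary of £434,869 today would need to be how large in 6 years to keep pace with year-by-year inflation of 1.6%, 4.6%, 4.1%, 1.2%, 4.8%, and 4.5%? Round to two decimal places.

Cumulative price-level factor: 1.016 × 1.046 × 1.041 × 1.012 × 1.048 × 1.045 ≈ 1.2261234756.
Multiplying £434,869 by the price-level factor gives the future nominal sum.

£533,203.09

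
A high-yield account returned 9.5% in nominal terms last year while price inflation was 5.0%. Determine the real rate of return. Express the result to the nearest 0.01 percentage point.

Real return via the Fisher equation: (1 + 9.5%)/(1 + 5.0%) − 1 = 1.095/1.050 − 1 ≈ 0.04286.

4.29%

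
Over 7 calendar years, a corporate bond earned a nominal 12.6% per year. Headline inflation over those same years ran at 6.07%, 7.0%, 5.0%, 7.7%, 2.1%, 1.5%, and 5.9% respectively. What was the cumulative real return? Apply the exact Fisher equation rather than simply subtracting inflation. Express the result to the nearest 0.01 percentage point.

Cumulative inflation factor: 1.0607 × 1.070 × 1.050 × 1.077 × 1.021 × 1.015 × 1.059 ≈ 1.40854.
Nominal growth factor: 2.29493. Real growth factor = 2.29493 / 1.40854 ≈ 1.62929.
Total real return ≈ 62.9295%.

62.93%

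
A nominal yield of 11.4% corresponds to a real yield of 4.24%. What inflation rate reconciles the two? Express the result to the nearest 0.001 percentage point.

From (1+r_nom) = (1+r_real)(1+π), we get 1+π = (1 + 11.4%)/(1 + 4.24%) = 1.114/1.0424 ≈ 1.06869.
So π ≈ 6.8688%.

6.869%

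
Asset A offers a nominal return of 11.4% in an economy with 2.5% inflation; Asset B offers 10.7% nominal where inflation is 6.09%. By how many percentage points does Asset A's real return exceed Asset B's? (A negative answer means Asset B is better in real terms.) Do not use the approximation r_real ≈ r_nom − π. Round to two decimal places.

Asset A real return: 1.114/1.025 − 1 = 8.683%.
Asset B real return: 1.107/1.0609 − 1 = 4.345%.
Difference: 8.683 − 4.345 = 4.338 pp.

4.34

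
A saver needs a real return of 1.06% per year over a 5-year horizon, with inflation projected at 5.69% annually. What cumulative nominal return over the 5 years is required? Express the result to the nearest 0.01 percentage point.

Required annual nominal rate: (1+1.06%)(1+5.69%) − 1 = 6.810314%.
Cumulative over 5 years: (1 + 0.06810314)^5 − 1 ≈ 0.39016.

39.02%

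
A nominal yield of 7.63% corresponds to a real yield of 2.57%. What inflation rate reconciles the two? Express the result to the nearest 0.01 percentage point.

4.93%

From (1+r_nom) = (1+r_real)(1+π), we get 1+π = (1 + 7.63%)/(1 + 2.57%) = 1.0763/1.0257 ≈ 1.04933.
So π ≈ 4.9332%.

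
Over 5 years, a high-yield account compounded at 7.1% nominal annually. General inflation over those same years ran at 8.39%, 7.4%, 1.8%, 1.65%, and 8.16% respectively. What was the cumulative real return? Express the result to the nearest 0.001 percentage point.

8.151%

Cumulative inflation factor: 1.0839 × 1.074 × 1.018 × 1.0165 × 1.0816 ≈ 1.30291.
Nominal growth factor: 1.40912. Real growth factor = 1.40912 / 1.30291 ≈ 1.08151.
Total real return ≈ 8.1514%.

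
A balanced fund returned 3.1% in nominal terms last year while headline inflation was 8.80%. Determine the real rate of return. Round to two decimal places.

-5.24%

Real return via the Fisher equation: (1 + 3.1%)/(1 + 8.80%) − 1 = 1.031/1.0880 − 1 ≈ -0.05239.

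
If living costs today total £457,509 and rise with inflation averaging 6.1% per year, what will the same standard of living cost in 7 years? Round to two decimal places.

£692,480.15

Cumulative price-level factor: (1+6.1%)^7 ≈ 1.5135880397.
The nominal amount required is £457,509 scaled up by that factor.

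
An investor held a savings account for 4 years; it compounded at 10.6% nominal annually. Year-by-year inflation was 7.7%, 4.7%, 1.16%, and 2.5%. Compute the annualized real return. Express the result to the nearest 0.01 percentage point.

6.36%

Cumulative inflation factor: 1.077 × 1.047 × 1.0116 × 1.025 ≈ 1.16922.
Nominal growth factor: 1.49631. Real growth factor = 1.49631 / 1.16922 ≈ 1.27975.
Annualized: 1.27975^(1/4) − 1 ≈ 0.06361.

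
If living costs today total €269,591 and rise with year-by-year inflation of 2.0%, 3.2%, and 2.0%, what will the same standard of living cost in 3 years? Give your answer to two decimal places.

€289,457.92

Cumulative price-level factor: 1.020 × 1.032 × 1.020 = 1.0736928.
The nominal amount required is €269,591 scaled up by that factor.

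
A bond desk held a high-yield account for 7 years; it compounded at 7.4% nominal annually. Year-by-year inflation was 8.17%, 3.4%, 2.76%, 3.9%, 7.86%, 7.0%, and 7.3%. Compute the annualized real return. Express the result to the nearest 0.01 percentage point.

1.56%

Cumulative inflation factor: 1.0817 × 1.034 × 1.0276 × 1.039 × 1.0786 × 1.070 × 1.073 ≈ 1.47881.
Nominal growth factor: 1.64828. Real growth factor = 1.64828 / 1.47881 ≈ 1.11460.
Annualized: 1.11460^(1/7) − 1 ≈ 0.01562.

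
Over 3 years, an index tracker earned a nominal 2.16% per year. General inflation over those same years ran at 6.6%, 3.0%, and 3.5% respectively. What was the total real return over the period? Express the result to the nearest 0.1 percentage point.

-6.2%

Cumulative inflation factor: 1.066 × 1.030 × 1.035 ≈ 1.13641.
Nominal growth factor: 1.06621. Real growth factor = 1.06621 / 1.13641 ≈ 0.93823.
Total real return ≈ -6.1773%.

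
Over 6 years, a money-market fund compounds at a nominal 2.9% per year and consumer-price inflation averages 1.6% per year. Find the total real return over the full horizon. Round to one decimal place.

The annual real rate is (1+2.9%)/(1+1.6%) − 1 = 1.2795%.
Compounded over 6 years: (1 + 0.012795)^6 − 1 ≈ 0.07927.

7.9%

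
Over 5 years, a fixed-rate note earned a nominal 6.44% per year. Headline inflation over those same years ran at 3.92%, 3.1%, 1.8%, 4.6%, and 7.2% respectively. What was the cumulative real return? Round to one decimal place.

11.7%

Cumulative inflation factor: 1.0392 × 1.031 × 1.018 × 1.046 × 1.072 ≈ 1.22302.
Nominal growth factor: 1.36623. Real growth factor = 1.36623 / 1.22302 ≈ 1.11710.
Total real return ≈ 11.7101%.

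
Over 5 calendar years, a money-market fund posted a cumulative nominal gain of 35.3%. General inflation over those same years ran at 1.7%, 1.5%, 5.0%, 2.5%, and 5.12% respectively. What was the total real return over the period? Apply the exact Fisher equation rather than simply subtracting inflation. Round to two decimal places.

15.85%

Cumulative inflation factor: 1.017 × 1.015 × 1.050 × 1.025 × 1.0512 ≈ 1.16785.
Nominal growth factor: 1.35300. Real growth factor = 1.35300 / 1.16785 ≈ 1.15854.
Total real return ≈ 15.8543%.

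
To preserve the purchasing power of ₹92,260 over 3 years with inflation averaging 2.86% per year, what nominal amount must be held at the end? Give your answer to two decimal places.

₹100,404.46

Cumulative price-level factor: (1+2.86%)^3 ≈ 1.0882772737.
Multiplying ₹92,260 by the price-level factor gives the future nominal sum.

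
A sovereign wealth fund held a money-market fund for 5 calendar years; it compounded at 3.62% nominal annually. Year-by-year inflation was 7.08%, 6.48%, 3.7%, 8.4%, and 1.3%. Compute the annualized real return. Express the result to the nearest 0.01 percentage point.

-1.65%

Cumulative inflation factor: 1.0708 × 1.0648 × 1.037 × 1.084 × 1.013 ≈ 1.29836.
Nominal growth factor: 1.19459. Real growth factor = 1.19459 / 1.29836 ≈ 0.92008.
Annualized: 0.92008^(1/5) − 1 ≈ -0.01652.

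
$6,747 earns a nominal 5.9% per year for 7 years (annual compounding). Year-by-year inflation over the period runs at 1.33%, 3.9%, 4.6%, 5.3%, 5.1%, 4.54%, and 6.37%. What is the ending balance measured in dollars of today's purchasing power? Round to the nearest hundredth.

$7,436.43

Nominal value at maturity: $6,747 × (1 + 5.9%)^7 ≈ $10,078.19.
Price-level factor over 7 years: 1.0133 × 1.039 × 1.046 × 1.053 × 1.051 × 1.0454 × 1.0637 ≈ 1.3552456343.
The maturity value deflated by that factor is the answer in today's purchasing power.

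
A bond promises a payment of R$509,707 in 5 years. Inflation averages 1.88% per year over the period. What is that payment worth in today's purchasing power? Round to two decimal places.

Price-level factor over 5 years: (1 + 1.88%)^5 ≈ 1.0976014737.
Purchasing power today: R$509,707 divided by that factor.

R$464,382.58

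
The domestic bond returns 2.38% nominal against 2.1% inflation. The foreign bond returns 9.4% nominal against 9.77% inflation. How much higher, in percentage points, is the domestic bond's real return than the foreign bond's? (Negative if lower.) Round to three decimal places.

0.611

The domestic bond real return: 1.0238/1.021 − 1 = 0.2742%.
The foreign bond real return: 1.094/1.0977 − 1 = -0.3371%.
Difference: 0.2742 − (-0.3371) = 0.6113 pp.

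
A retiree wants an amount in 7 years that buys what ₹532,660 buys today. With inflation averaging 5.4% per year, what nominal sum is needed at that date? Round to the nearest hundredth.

₹769,722.82

Cumulative price-level factor: (1+5.4%)^7 ≈ 1.4450546643.
Multiplying ₹532,660 by the price-level factor gives the future nominal sum.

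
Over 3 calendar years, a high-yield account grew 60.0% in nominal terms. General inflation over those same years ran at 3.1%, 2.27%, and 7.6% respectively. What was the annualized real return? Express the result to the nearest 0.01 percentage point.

Cumulative inflation factor: 1.031 × 1.0227 × 1.076 ≈ 1.13454.
Nominal growth factor: 1.60000. Real growth factor = 1.60000 / 1.13454 ≈ 1.41027.
Annualized: 1.41027^(1/3) − 1 ≈ 0.12142.

12.14%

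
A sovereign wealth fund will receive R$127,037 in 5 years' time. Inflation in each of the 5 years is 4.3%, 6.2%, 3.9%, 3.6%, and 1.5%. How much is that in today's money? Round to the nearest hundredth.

R$104,973.59

Price-level factor over 5 years: 1.043 × 1.062 × 1.039 × 1.036 × 1.015 ≈ 1.2101805548.
Purchasing power today: R$127,037 divided by that factor.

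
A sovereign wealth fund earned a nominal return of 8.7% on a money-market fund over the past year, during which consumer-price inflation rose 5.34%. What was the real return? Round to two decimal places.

3.19%

Real return via the Fisher equation: (1 + 8.7%)/(1 + 5.34%) − 1 = 1.087/1.0534 − 1 ≈ 0.03190.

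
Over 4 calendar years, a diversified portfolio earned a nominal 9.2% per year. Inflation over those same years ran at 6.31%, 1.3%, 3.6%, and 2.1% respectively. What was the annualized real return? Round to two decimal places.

5.70%

Cumulative inflation factor: 1.0631 × 1.013 × 1.036 × 1.021 ≈ 1.13912.
Nominal growth factor: 1.42197. Real growth factor = 1.42197 / 1.13912 ≈ 1.24831.
Annualized: 1.24831^(1/4) − 1 ≈ 0.05701.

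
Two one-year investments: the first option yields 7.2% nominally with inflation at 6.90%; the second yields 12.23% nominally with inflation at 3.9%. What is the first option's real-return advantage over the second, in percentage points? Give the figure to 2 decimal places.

-7.74

The first option real return: 1.072/1.0690 − 1 = 0.281%.
The second real return: 1.1223/1.039 − 1 = 8.017%.
Difference: 0.281 − 8.017 = -7.736 pp.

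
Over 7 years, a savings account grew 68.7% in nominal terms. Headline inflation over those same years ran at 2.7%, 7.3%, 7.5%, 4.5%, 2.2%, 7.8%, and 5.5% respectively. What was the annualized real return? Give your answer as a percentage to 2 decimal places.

2.30%

Cumulative inflation factor: 1.027 × 1.073 × 1.075 × 1.045 × 1.022 × 1.078 × 1.055 ≈ 1.43886.
Nominal growth factor: 1.68700. Real growth factor = 1.68700 / 1.43886 ≈ 1.17246.
Annualized: 1.17246^(1/7) − 1 ≈ 0.02299.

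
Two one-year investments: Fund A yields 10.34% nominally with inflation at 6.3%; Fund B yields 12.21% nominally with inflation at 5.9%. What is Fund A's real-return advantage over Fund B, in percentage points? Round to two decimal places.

-2.16

Fund A real return: 1.1034/1.063 − 1 = 3.801%.
Fund B real return: 1.1221/1.059 − 1 = 5.958%.
Difference: 3.801 − 5.958 = -2.157 pp.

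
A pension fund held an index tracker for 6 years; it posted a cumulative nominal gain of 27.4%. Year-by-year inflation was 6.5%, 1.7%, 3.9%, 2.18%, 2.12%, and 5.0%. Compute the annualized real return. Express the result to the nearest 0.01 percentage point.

Cumulative inflation factor: 1.065 × 1.017 × 1.039 × 1.0218 × 1.0212 × 1.050 ≈ 1.23297.
Nominal growth factor: 1.27400. Real growth factor = 1.27400 / 1.23297 ≈ 1.03328.
Annualized: 1.03328^(1/6) − 1 ≈ 0.00547.

0.55%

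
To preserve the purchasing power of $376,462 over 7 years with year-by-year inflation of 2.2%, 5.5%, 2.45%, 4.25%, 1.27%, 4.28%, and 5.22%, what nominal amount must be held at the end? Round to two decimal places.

$481,717.76

Cumulative price-level factor: 1.022 × 1.055 × 1.0245 × 1.0425 × 1.0127 × 1.0428 × 1.0522 ≈ 1.2795919869.
The nominal amount required is $376,462 scaled up by that factor.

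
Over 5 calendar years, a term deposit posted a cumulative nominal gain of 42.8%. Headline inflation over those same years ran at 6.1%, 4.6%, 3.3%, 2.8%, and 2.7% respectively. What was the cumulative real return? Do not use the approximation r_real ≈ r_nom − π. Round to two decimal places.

Cumulative inflation factor: 1.061 × 1.046 × 1.033 × 1.028 × 1.027 ≈ 1.21035.
Nominal growth factor: 1.42800. Real growth factor = 1.42800 / 1.21035 ≈ 1.17982.
Total real return ≈ 17.9824%.

17.98%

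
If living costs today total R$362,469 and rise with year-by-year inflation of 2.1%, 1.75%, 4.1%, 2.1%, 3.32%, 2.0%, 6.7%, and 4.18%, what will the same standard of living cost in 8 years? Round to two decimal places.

Cumulative price-level factor: 1.021 × 1.0175 × 1.041 × 1.021 × 1.0332 × 1.020 × 1.067 × 1.0418 ≈ 1.2935105445.
Multiplying R$362,469 by the price-level factor gives the future nominal sum.

R$468,857.47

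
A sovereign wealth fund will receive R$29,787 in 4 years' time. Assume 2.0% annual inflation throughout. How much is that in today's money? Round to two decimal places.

R$27,518.58

Price-level factor over 4 years: (1 + 2.0%)^4 = 1.08243216.
Purchasing power today: R$29,787 divided by that factor.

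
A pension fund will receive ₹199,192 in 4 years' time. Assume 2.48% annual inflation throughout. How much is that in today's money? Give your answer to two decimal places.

Price-level factor over 4 years: (1 + 2.48%)^4 ≈ 1.1029516302.
Purchasing power today: ₹199,192 divided by that factor.

₹180,599.03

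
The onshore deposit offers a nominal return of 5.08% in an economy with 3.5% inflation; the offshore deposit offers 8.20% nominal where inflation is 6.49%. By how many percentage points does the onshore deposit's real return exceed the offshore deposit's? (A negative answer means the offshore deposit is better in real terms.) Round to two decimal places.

The onshore deposit real return: 1.0508/1.035 − 1 = 1.527%.
The offshore deposit real return: 1.0820/1.0649 − 1 = 1.606%.
Difference: 1.527 − 1.606 = -0.079 pp.

-0.08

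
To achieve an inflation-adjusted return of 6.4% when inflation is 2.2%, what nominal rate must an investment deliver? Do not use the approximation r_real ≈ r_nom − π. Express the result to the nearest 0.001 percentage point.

By the Fisher equation, 1 + r_nom = (1 + 6.4%)(1 + 2.2%) = 1.064 × 1.022 = 1.087408.
So r_nom = 8.7408%.

8.741%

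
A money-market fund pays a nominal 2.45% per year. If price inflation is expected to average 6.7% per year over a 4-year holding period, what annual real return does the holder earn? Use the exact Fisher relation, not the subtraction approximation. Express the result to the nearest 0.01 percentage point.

-3.98%

With constant rates the annual real return is the same each year: (1+2.45%)/(1+6.7%) − 1 = -0.03983.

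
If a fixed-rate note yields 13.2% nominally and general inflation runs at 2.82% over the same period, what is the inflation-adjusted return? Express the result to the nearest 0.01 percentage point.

10.10%

Real return via the Fisher equation: (1 + 13.2%)/(1 + 2.82%) − 1 = 1.132/1.0282 − 1 ≈ 0.10095.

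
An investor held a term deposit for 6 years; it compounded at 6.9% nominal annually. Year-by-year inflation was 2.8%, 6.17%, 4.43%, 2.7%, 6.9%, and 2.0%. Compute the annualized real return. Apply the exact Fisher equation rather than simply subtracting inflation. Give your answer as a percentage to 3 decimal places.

Cumulative inflation factor: 1.028 × 1.0617 × 1.0443 × 1.027 × 1.069 × 1.020 ≈ 1.27635.
Nominal growth factor: 1.49233. Real growth factor = 1.49233 / 1.27635 ≈ 1.16922.
Annualized: 1.16922^(1/6) − 1 ≈ 0.02640.

2.640%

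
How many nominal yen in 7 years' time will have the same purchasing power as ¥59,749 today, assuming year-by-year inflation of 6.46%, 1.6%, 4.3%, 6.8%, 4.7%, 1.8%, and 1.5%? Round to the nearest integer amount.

¥77,880

Cumulative price-level factor: 1.0646 × 1.016 × 1.043 × 1.068 × 1.047 × 1.018 × 1.015 ≈ 1.3034555717.
Multiplying ¥59,749 by the price-level factor gives the future nominal sum.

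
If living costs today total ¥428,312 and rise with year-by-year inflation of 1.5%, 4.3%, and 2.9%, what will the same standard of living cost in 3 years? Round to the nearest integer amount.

¥466,580

Cumulative price-level factor: 1.015 × 1.043 × 1.029 = 1.089345705.
The nominal amount required is ¥428,312 scaled up by that factor.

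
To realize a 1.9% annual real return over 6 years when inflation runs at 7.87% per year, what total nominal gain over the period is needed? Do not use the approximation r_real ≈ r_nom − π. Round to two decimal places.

76.38%

Required annual nominal rate: (1+1.9%)(1+7.87%) − 1 = 9.91953%.
Cumulative over 6 years: (1 + 0.0991953)^6 − 1 ≈ 0.76380.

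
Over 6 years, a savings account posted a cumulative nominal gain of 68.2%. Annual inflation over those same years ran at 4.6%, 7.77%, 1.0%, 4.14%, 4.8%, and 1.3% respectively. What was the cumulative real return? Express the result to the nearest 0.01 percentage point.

Cumulative inflation factor: 1.046 × 1.0777 × 1.010 × 1.0414 × 1.048 × 1.013 ≈ 1.25875.
Nominal growth factor: 1.68200. Real growth factor = 1.68200 / 1.25875 ≈ 1.33625.
Total real return ≈ 33.6247%.

33.62%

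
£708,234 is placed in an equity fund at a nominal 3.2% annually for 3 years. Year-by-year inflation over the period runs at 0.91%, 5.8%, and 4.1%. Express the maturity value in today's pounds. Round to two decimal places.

Nominal value at maturity: £708,234 × (1 + 3.2%)^3 ≈ £778,423.37.
Price-level factor over 3 years: 1.0091 × 1.058 × 1.041 = 1.1114005398.
Dividing the nominal maturity value by the price-level factor gives the value in today's money.

£700,398.59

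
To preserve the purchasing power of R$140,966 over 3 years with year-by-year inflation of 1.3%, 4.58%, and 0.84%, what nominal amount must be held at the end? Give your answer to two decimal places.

Cumulative price-level factor: 1.013 × 1.0458 × 1.0084 ≈ 1.0682943214.
The nominal amount required is R$140,966 scaled up by that factor.

R$150,593.18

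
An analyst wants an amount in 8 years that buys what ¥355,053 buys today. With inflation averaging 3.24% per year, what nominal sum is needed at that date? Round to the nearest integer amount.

Cumulative price-level factor: (1+3.24%)^8 ≈ 1.2905771364.
Multiplying ¥355,053 by the price-level factor gives the future nominal sum.

¥458,223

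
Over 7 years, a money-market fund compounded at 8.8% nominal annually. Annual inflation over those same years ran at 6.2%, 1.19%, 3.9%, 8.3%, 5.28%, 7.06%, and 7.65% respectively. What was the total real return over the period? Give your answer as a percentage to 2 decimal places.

23.00%

Cumulative inflation factor: 1.062 × 1.0119 × 1.039 × 1.083 × 1.0528 × 1.0706 × 1.0765 ≈ 1.46721.
Nominal growth factor: 1.80469. Real growth factor = 1.80469 / 1.46721 ≈ 1.23001.
Total real return ≈ 23.0011%.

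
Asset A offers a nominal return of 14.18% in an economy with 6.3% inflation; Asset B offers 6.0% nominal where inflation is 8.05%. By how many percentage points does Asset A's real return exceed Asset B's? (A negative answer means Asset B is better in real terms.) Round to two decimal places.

Asset A real return: 1.1418/1.063 − 1 = 7.413%.
Asset B real return: 1.060/1.0805 − 1 = -1.897%.
Difference: 7.413 − (-1.897) = 9.310 pp.

9.31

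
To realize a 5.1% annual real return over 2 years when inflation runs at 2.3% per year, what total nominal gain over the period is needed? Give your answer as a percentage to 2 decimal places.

15.60%

Required annual nominal rate: (1+5.1%)(1+2.3%) − 1 = 7.5173%.
Cumulative over 2 years: (1 + 0.075173)^2 − 1 ≈ 0.15600.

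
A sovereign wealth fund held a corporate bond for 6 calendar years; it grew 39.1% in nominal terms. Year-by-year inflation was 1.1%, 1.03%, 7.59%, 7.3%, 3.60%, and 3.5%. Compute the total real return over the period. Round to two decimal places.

Cumulative inflation factor: 1.011 × 1.0103 × 1.0759 × 1.073 × 1.0360 × 1.035 ≈ 1.26437.
Nominal growth factor: 1.39100. Real growth factor = 1.39100 / 1.26437 ≈ 1.10016.
Total real return ≈ 10.0155%.

10.02%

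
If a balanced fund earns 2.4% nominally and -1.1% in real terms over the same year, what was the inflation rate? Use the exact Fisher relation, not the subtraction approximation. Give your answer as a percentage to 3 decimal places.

From (1+r_nom) = (1+r_real)(1+π), we get 1+π = (1 + 2.4%)/(1 − 1.1%) = 1.024/0.989 ≈ 1.03539.
So π ≈ 3.5389%.

3.539%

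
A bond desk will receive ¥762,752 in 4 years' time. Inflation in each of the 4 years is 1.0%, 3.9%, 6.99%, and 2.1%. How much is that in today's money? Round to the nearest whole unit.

¥665,392

Price-level factor over 4 years: 1.010 × 1.039 × 1.0699 × 1.021 ≈ 1.1463199506.
Purchasing power today: ¥762,752 divided by that factor.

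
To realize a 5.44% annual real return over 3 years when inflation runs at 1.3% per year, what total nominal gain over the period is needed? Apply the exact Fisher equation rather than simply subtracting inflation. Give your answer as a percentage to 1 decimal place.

Required annual nominal rate: (1+5.44%)(1+1.3%) − 1 = 6.81072%.
Cumulative over 3 years: (1 + 0.0681072)^3 − 1 ≈ 0.21855.

21.9%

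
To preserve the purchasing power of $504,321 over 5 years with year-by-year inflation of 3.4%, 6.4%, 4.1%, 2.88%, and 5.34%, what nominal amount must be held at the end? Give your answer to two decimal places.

$625,956.59

Cumulative price-level factor: 1.034 × 1.064 × 1.041 × 1.0288 × 1.0534 ≈ 1.2411868503.
Multiplying $504,321 by the price-level factor gives the future nominal sum.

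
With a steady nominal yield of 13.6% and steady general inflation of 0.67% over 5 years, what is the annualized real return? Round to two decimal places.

With constant rates the annual real return is the same each year: (1+13.6%)/(1+0.67%) − 1 = 0.12844.

12.84%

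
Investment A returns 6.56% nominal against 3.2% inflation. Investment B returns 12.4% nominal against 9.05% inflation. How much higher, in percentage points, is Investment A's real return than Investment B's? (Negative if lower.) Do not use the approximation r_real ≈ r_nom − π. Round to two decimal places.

0.18

Investment A real return: 1.0656/1.032 − 1 = 3.256%.
Investment B real return: 1.124/1.0905 − 1 = 3.072%.
Difference: 3.256 − 3.072 = 0.184 pp.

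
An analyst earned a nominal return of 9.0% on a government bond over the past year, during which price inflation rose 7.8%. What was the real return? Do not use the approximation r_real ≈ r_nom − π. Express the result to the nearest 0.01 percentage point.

1.11%

Real return via the Fisher equation: (1 + 9.0%)/(1 + 7.8%) − 1 = 1.090/1.078 − 1 ≈ 0.01113.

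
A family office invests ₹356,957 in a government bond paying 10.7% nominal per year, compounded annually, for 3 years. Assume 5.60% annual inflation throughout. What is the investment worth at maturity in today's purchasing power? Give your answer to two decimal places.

₹411,213.17

Nominal value at maturity: ₹356,957 × (1 + 10.7%)^3 ≈ ₹484,237.89.
Price-level factor over 3 years: (1 + 5.60%)^3 = 1.177583616.
The maturity value deflated by that factor is the answer in today's purchasing power.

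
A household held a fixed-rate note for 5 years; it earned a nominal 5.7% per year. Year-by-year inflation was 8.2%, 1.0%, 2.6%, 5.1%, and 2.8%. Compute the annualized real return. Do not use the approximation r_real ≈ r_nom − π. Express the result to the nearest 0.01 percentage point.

Cumulative inflation factor: 1.082 × 1.010 × 1.026 × 1.051 × 1.028 ≈ 1.21141.
Nominal growth factor: 1.31940. Real growth factor = 1.31940 / 1.21141 ≈ 1.08914.
Annualized: 1.08914^(1/5) − 1 ≈ 0.01722.

1.72%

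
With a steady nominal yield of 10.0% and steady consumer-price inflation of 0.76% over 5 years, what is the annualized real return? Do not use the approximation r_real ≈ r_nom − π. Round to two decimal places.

With constant rates the annual real return is the same each year: (1+10.0%)/(1+0.76%) − 1 = 0.09170.

9.17%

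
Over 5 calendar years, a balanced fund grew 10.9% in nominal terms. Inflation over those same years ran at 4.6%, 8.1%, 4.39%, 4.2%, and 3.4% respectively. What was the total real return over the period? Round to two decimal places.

-12.80%

Cumulative inflation factor: 1.046 × 1.081 × 1.0439 × 1.042 × 1.034 ≈ 1.27176.
Nominal growth factor: 1.10900. Real growth factor = 1.10900 / 1.27176 ≈ 0.87202.
Total real return ≈ -12.7979%.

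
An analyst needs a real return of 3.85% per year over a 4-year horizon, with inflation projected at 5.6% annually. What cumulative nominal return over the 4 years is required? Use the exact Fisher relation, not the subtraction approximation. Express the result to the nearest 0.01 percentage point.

44.64%

Required annual nominal rate: (1+3.85%)(1+5.6%) − 1 = 9.6656%.
Cumulative over 4 years: (1 + 0.096656)^4 − 1 ≈ 0.44638.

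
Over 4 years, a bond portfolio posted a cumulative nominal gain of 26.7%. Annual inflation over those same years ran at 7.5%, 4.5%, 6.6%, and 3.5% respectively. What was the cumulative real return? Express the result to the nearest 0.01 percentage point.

Cumulative inflation factor: 1.075 × 1.045 × 1.066 × 1.035 ≈ 1.23943.
Nominal growth factor: 1.26700. Real growth factor = 1.26700 / 1.23943 ≈ 1.02224.
Total real return ≈ 2.2243%.

2.22%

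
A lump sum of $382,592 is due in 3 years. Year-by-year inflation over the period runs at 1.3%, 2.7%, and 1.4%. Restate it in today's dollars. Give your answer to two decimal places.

$362,675.35

Price-level factor over 3 years: 1.013 × 1.027 × 1.014 = 1.054915914.
Purchasing power today: $382,592 divided by that factor.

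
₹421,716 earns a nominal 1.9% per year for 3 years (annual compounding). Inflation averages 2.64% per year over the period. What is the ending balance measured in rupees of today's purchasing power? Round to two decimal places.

Nominal value at maturity: ₹421,716 × (1 + 1.9%)^3 ≈ ₹446,213.42.
Price-level factor over 3 years: (1 + 2.64%)^3 ≈ 1.0813092797.
Dividing the nominal maturity value by the price-level factor gives the value in today's money.

₹412,660.31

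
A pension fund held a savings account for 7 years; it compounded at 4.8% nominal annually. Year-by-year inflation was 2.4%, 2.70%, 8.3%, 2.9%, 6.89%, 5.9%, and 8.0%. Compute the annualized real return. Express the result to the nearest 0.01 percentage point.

Cumulative inflation factor: 1.024 × 1.0270 × 1.083 × 1.029 × 1.0689 × 1.059 × 1.080 ≈ 1.43275.
Nominal growth factor: 1.38845. Real growth factor = 1.38845 / 1.43275 ≈ 0.96908.
Annualized: 0.96908^(1/7) − 1 ≈ -0.00448.

-0.45%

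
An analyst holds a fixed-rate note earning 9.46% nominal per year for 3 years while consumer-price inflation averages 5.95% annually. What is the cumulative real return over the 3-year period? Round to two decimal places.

The annual real rate is (1+9.46%)/(1+5.95%) − 1 = 3.3129%.
Compounded over 3 years: (1 + 0.033129)^3 − 1 ≈ 0.10272.

10.27%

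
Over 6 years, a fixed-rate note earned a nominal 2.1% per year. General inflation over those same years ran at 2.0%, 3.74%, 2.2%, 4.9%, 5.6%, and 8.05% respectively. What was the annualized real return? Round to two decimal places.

Cumulative inflation factor: 1.020 × 1.0374 × 1.022 × 1.049 × 1.056 × 1.0805 ≈ 1.29438.
Nominal growth factor: 1.13280. Real growth factor = 1.13280 / 1.29438 ≈ 0.87517.
Annualized: 0.87517^(1/6) − 1 ≈ -0.02198.

-2.20%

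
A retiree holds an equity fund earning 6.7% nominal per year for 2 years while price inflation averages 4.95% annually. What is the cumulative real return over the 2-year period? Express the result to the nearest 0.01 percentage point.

3.36%

The annual real rate is (1+6.7%)/(1+4.95%) − 1 = 1.6675%.
Compounded over 2 years: (1 + 0.016675)^2 − 1 ≈ 0.03363.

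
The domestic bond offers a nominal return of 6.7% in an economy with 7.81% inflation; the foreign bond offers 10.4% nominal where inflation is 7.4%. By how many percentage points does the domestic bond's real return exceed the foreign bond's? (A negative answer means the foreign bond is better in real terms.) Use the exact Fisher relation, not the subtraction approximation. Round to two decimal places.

The domestic bond real return: 1.067/1.0781 − 1 = -1.030%.
The foreign bond real return: 1.104/1.074 − 1 = 2.793%.
Difference: -1.030 − 2.793 = -3.823 pp.

-3.82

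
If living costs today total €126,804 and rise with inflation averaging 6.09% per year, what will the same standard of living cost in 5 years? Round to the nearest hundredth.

Cumulative price-level factor: (1+6.09%)^5 ≈ 1.3439163793.
The nominal amount required is €126,804 scaled up by that factor.

€170,413.97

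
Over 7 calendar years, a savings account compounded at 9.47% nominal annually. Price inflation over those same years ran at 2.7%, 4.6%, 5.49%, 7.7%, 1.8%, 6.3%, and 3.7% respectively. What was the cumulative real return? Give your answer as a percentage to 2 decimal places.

37.56%

Cumulative inflation factor: 1.027 × 1.046 × 1.0549 × 1.077 × 1.018 × 1.063 × 1.037 ≈ 1.36958.
Nominal growth factor: 1.88393. Real growth factor = 1.88393 / 1.36958 ≈ 1.37555.
Total real return ≈ 37.5552%.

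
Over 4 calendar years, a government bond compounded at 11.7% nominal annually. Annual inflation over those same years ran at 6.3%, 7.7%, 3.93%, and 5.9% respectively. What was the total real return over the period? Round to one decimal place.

23.5%

Cumulative inflation factor: 1.063 × 1.077 × 1.0393 × 1.059 ≈ 1.26004.
Nominal growth factor: 1.55673. Real growth factor = 1.55673 / 1.26004 ≈ 1.23545.
Total real return ≈ 23.5455%.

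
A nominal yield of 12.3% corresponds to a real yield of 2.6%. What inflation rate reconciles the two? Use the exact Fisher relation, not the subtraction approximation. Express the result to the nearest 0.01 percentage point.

9.45%

From (1+r_nom) = (1+r_real)(1+π), we get 1+π = (1 + 12.3%)/(1 + 2.6%) = 1.123/1.026 ≈ 1.09454.
So π ≈ 9.4542%.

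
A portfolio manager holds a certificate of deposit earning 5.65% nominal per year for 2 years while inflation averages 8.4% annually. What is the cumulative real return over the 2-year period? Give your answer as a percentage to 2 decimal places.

The annual real rate is (1+5.65%)/(1+8.4%) − 1 = -2.5369%.
Compounded over 2 years: (1 + -0.025369)^2 − 1 ≈ -0.05009.

-5.01%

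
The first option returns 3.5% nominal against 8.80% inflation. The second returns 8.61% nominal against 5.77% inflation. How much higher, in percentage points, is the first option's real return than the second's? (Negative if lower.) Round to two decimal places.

-7.56

The first option real return: 1.035/1.0880 − 1 = -4.871%.
The second real return: 1.0861/1.0577 − 1 = 2.685%.
Difference: -4.871 − 2.685 = -7.556 pp.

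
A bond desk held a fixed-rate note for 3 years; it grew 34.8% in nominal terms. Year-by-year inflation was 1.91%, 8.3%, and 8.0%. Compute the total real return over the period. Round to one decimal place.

Cumulative inflation factor: 1.0191 × 1.083 × 1.080 ≈ 1.19198.
Nominal growth factor: 1.34800. Real growth factor = 1.34800 / 1.19198 ≈ 1.13089.
Total real return ≈ 13.0891%.

13.1%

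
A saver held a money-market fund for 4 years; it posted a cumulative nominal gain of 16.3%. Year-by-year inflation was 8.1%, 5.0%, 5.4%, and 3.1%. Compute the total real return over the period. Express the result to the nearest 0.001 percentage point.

-5.710%

Cumulative inflation factor: 1.081 × 1.050 × 1.054 × 1.031 ≈ 1.23343.
Nominal growth factor: 1.16300. Real growth factor = 1.16300 / 1.23343 ≈ 0.94290.
Total real return ≈ -5.7100%.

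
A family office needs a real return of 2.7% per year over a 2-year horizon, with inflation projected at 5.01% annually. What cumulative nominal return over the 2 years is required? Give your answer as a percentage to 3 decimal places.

Required annual nominal rate: (1+2.7%)(1+5.01%) − 1 = 7.84527%.
Cumulative over 2 years: (1 + 0.0784527)^2 − 1 ≈ 0.16306.

16.306%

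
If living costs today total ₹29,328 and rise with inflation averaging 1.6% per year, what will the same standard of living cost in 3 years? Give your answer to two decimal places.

Cumulative price-level factor: (1+1.6%)^3 = 1.048772096.
Multiplying ₹29,328 by the price-level factor gives the future nominal sum.

₹30,758.39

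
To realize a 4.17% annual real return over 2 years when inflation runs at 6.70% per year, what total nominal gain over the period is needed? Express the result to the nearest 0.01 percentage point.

23.54%

Required annual nominal rate: (1+4.17%)(1+6.70%) − 1 = 11.14939%.
Cumulative over 2 years: (1 + 0.1114939)^2 − 1 ≈ 0.23542.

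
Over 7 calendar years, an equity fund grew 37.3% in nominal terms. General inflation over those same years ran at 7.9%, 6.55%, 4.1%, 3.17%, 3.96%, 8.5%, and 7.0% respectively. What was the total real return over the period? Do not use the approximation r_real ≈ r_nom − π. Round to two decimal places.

-7.87%

Cumulative inflation factor: 1.079 × 1.0655 × 1.041 × 1.0317 × 1.0396 × 1.085 × 1.070 ≈ 1.49025.
Nominal growth factor: 1.37300. Real growth factor = 1.37300 / 1.49025 ≈ 0.92132.
Total real return ≈ -7.8677%.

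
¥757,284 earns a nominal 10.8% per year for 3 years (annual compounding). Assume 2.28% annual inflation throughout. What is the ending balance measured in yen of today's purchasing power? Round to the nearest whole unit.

Nominal value at maturity: ¥757,284 × (1 + 10.8%)^3 ≈ ¥1,030,097.
Price-level factor over 3 years: (1 + 2.28%)^3 ≈ 1.0699713724.
Dividing the nominal maturity value by the price-level factor gives the value in today's money.

¥962,733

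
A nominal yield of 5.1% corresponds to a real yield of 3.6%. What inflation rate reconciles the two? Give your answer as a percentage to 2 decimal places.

1.45%

From (1+r_nom) = (1+r_real)(1+π), we get 1+π = (1 + 5.1%)/(1 + 3.6%) = 1.051/1.036 ≈ 1.01448.
So π ≈ 1.4479%.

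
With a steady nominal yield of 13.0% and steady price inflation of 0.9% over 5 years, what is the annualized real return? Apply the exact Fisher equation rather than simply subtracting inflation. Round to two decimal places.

With constant rates the annual real return is the same each year: (1+13.0%)/(1+0.9%) − 1 = 0.11992.

11.99%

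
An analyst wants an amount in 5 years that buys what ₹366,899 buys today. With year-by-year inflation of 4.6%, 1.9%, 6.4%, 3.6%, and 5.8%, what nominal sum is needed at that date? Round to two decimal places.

₹456,078.34

Cumulative price-level factor: 1.046 × 1.019 × 1.064 × 1.036 × 1.058 ≈ 1.2430623698.
Multiplying ₹366,899 by the price-level factor gives the future nominal sum.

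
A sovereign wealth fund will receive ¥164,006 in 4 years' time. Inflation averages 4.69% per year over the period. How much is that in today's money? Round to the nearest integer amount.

¥136,533

Price-level factor over 4 years: (1 + 4.69%)^4 ≈ 1.2012151451.
Purchasing power today: ¥164,006 divided by that factor.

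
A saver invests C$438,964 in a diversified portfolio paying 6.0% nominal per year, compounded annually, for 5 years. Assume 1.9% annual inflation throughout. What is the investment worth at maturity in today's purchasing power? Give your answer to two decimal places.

C$534,671.84

Nominal value at maturity: C$438,964 × (1 + 6.0%)^5 ≈ C$587,432.85.
Price-level factor over 5 years: (1 + 1.9%)^5 ≈ 1.0986792441.
Dividing the nominal maturity value by the price-level factor gives the value in today's money.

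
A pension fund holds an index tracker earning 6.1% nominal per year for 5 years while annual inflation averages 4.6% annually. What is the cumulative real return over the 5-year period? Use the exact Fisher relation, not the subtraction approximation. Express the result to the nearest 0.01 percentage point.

The annual real rate is (1+6.1%)/(1+4.6%) − 1 = 1.4340%.
Compounded over 5 years: (1 + 0.014340)^5 − 1 ≈ 0.07379.

7.38%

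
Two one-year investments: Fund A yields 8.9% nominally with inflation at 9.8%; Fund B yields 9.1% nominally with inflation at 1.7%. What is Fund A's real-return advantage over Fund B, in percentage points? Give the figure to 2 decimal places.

-8.10

Fund A real return: 1.089/1.098 − 1 = -0.820%.
Fund B real return: 1.091/1.017 − 1 = 7.276%.
Difference: -0.820 − 7.276 = -8.096 pp.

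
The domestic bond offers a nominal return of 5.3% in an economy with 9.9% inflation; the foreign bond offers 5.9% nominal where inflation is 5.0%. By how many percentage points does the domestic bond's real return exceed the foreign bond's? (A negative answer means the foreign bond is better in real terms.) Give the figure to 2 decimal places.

The domestic bond real return: 1.053/1.099 − 1 = -4.186%.
The foreign bond real return: 1.059/1.050 − 1 = 0.857%.
Difference: -4.186 − 0.857 = -5.043 pp.

-5.04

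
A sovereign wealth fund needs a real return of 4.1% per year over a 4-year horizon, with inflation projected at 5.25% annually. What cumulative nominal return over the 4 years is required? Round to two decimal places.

Required annual nominal rate: (1+4.1%)(1+5.25%) − 1 = 9.56525%.
Cumulative over 4 years: (1 + 0.0956525)^4 − 1 ≈ 0.44109.

44.11%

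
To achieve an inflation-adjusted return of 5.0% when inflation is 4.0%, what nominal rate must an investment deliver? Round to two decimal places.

9.20%

By the Fisher equation, 1 + r_nom = (1 + 5.0%)(1 + 4.0%) = 1.050 × 1.040 = 1.0920.
So r_nom = 9.20%.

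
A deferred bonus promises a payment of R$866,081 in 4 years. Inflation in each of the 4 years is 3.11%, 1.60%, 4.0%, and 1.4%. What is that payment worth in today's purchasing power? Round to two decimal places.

Price-level factor over 4 years: 1.0311 × 1.0160 × 1.040 × 1.014 ≈ 1.1047545251.
Purchasing power today: R$866,081 divided by that factor.

R$783,957.87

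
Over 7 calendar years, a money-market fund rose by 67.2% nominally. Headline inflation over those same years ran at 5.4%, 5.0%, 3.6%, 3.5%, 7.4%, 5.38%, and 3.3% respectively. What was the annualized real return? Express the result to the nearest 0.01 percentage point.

Cumulative inflation factor: 1.054 × 1.050 × 1.036 × 1.035 × 1.074 × 1.0538 × 1.033 ≈ 1.38737.
Nominal growth factor: 1.67200. Real growth factor = 1.67200 / 1.38737 ≈ 1.20516.
Annualized: 1.20516^(1/7) − 1 ≈ 0.02702.

2.70%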